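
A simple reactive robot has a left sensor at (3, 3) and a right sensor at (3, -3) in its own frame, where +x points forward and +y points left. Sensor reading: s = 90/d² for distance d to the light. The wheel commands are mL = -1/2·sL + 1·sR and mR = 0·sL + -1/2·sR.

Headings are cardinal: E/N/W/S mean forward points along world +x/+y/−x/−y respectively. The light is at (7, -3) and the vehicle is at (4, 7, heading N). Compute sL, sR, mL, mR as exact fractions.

18/41 90/169 2169/6929 -45/169

left sensor world pos  = (1, 10); dL² = 205
right sensor world pos = (7, 10); dR² = 169
sL = 90/205 = 18/41
sR = 90/169 = 90/169
mL = -1/2·sL + 1·sR = 2169/6929
mR = 0·sL + -1/2·sR = -45/169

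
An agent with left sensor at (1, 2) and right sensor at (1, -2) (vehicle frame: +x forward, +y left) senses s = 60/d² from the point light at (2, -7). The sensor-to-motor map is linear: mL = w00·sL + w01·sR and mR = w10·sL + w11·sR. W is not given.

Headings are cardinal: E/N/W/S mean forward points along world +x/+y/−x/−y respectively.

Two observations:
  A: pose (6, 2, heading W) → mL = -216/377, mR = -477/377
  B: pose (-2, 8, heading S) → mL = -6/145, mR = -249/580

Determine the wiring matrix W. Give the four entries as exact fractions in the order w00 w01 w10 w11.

obs A: pose=(6,2,W) → sL=30/29, sR=6/13, mL=-216/377, mR=-477/377
obs B: pose=(-2,8,S) → sL=3/10, sR=15/58, mL=-6/145, mR=-249/580
sensor matrix S = [[30/29, 6/13], [3/10, 15/58]]; det S = 7056/54665
solve [mL_A; mL_B] = S·[w00; w01] and [mR_A; mR_B] = S·[w10; w11]:
  w00 = -1, w01 = 1, w10 = -1, w11 = -1/2

-1 1 -1 -1/2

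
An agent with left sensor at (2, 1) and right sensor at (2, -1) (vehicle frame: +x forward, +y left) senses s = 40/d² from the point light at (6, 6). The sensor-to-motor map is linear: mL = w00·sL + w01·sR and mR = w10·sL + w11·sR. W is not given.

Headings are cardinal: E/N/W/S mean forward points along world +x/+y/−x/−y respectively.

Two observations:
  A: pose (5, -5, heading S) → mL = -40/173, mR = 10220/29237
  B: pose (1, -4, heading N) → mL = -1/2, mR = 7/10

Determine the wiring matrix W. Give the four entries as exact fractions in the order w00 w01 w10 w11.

0 -1 1/2 1

obs A: pose=(5,-5,S) → sL=40/169, sR=40/173, mL=-40/173, mR=10220/29237
obs B: pose=(1,-4,N) → sL=2/5, sR=1/2, mL=-1/2, mR=7/10
sensor matrix S = [[40/169, 40/173], [2/5, 1/2]]; det S = 756/29237
solve [mL_A; mL_B] = S·[w00; w01] and [mR_A; mR_B] = S·[w10; w11]:
  w00 = 0, w01 = -1, w10 = 1/2, w11 = 1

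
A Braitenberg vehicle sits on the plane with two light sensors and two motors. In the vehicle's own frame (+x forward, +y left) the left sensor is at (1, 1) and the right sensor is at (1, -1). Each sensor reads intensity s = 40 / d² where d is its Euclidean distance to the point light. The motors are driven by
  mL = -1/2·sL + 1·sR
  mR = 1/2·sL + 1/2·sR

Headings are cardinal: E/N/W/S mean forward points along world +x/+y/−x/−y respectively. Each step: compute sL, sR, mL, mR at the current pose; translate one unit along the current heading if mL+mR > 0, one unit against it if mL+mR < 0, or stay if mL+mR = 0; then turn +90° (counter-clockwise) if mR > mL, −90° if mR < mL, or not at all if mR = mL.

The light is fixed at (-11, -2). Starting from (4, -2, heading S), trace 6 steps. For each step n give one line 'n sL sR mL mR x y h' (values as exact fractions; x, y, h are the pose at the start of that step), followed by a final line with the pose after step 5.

0 40/257 40/197 6340/50629 9080/50629 4 -2 S
1 5/32 2/13 63/832 129/832 4 -3 E
2 8/45 40/289 644/13005 2056/13005 5 -3 N
3 20/113 20/113 10/113 20/113 5 -2 W
4 40/257 40/197 6340/50629 9080/50629 4 -2 S
5 5/32 2/13 63/832 129/832 4 -3 E
final 5 -3 N

n=0: pose=(4,-2,S); sL=40/257, sR=40/197; mL=6340/50629, mR=9080/50629; mL+mR=60/197 → advance +1; mR−mL=2740/50629 → turn +1·90°
n=1: pose=(4,-3,E); sL=5/32, sR=2/13; mL=63/832, mR=129/832; mL+mR=3/13 → advance +1; mR−mL=33/416 → turn +1·90°
n=2: pose=(5,-3,N); sL=8/45, sR=40/289; mL=644/13005, mR=2056/13005; mL+mR=60/289 → advance +1; mR−mL=1412/13005 → turn +1·90°
n=3: pose=(5,-2,W); sL=20/113, sR=20/113; mL=10/113, mR=20/113; mL+mR=30/113 → advance +1; mR−mL=10/113 → turn +1·90°
n=4: pose=(4,-2,S); sL=40/257, sR=40/197; mL=6340/50629, mR=9080/50629; mL+mR=60/197 → advance +1; mR−mL=2740/50629 → turn +1·90°
n=5: pose=(4,-3,E); sL=5/32, sR=2/13; mL=63/832, mR=129/832; mL+mR=3/13 → advance +1; mR−mL=33/416 → turn +1·90°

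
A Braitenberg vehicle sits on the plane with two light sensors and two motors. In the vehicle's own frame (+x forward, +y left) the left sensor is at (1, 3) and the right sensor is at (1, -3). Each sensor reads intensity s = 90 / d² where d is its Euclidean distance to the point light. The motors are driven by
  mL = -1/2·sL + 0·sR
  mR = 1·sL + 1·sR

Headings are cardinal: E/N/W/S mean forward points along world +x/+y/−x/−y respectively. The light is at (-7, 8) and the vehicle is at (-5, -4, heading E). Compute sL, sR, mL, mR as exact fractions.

1 5/13 -1/2 18/13

left sensor world pos  = (-4, -1); dL² = 90
right sensor world pos = (-4, -7); dR² = 234
sL = 90/90 = 1
sR = 90/234 = 5/13
mL = -1/2·sL + 0·sR = -1/2
mR = 1·sL + 1·sR = 18/13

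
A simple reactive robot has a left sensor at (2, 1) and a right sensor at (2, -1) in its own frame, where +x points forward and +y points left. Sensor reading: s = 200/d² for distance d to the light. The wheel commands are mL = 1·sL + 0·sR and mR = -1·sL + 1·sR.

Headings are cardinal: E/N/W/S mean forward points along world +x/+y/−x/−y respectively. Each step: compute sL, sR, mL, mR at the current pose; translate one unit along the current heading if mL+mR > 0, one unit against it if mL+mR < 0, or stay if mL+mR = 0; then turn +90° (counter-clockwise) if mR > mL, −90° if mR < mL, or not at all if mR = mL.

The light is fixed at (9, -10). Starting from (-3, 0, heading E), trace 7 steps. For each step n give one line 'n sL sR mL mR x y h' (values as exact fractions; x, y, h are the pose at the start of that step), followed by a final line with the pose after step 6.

n=0: pose=(-3,0,E); sL=200/221, sR=200/181; mL=200/221, mR=8000/40001; mL+mR=200/181 → advance +1; mR−mL=-28200/40001 → turn -1·90°
n=1: pose=(-2,0,S); sL=50/41, sR=25/26; mL=50/41, mR=-275/1066; mL+mR=25/26 → advance +1; mR−mL=-1575/1066 → turn -1·90°
n=2: pose=(-2,-1,W); sL=200/233, sR=200/269; mL=200/233, mR=-7200/62677; mL+mR=200/269 → advance +1; mR−mL=-61000/62677 → turn -1·90°
n=3: pose=(-3,-1,N); sL=20/29, sR=100/121; mL=20/29, mR=480/3509; mL+mR=100/121 → advance +1; mR−mL=-1940/3509 → turn -1·90°
n=4: pose=(-3,0,E); sL=200/221, sR=200/181; mL=200/221, mR=8000/40001; mL+mR=200/181 → advance +1; mR−mL=-28200/40001 → turn -1·90°
n=5: pose=(-2,0,S); sL=50/41, sR=25/26; mL=50/41, mR=-275/1066; mL+mR=25/26 → advance +1; mR−mL=-1575/1066 → turn -1·90°
n=6: pose=(-2,-1,W); sL=200/233, sR=200/269; mL=200/233, mR=-7200/62677; mL+mR=200/269 → advance +1; mR−mL=-61000/62677 → turn -1·90°

0 200/221 200/181 200/221 8000/40001 -3 0 E
1 50/41 25/26 50/41 -275/1066 -2 0 S
2 200/233 200/269 200/233 -7200/62677 -2 -1 W
3 20/29 100/121 20/29 480/3509 -3 -1 N
4 200/221 200/181 200/221 8000/40001 -3 0 E
5 50/41 25/26 50/41 -275/1066 -2 0 S
6 200/233 200/269 200/233 -7200/62677 -2 -1 W
final -3 -1 N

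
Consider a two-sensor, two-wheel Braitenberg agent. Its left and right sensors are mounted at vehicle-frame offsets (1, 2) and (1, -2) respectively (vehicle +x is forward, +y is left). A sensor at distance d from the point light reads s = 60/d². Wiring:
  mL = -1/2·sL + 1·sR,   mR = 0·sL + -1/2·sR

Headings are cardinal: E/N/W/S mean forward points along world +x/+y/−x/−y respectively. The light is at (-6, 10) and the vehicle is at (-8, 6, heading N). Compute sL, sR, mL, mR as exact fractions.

left sensor world pos  = (-10, 7); dL² = 25
right sensor world pos = (-6, 7); dR² = 9
sL = 60/25 = 12/5
sR = 60/9 = 20/3
mL = -1/2·sL + 1·sR = 82/15
mR = 0·sL + -1/2·sR = -10/3

12/5 20/3 82/15 -10/3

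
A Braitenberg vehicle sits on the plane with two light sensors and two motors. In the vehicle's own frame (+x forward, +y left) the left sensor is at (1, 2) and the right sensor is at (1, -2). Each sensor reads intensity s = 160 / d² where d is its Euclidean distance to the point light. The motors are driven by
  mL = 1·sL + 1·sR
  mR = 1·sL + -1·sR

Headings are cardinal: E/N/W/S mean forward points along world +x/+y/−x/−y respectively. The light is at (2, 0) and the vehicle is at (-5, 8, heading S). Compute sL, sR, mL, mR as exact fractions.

80/37 16/13 1632/481 448/481

left sensor world pos  = (-3, 7); dL² = 74
right sensor world pos = (-7, 7); dR² = 130
sL = 160/74 = 80/37
sR = 160/130 = 16/13
mL = 1·sL + 1·sR = 1632/481
mR = 1·sL + -1·sR = 448/481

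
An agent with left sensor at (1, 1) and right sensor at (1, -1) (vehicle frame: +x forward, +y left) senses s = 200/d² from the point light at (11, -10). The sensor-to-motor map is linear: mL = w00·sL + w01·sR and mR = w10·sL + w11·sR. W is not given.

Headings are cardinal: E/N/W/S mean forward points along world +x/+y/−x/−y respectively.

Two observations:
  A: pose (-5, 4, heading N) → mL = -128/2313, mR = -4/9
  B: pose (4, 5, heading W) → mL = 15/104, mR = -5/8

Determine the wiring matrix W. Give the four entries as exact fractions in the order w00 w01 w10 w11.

1 -1 0 -1

obs A: pose=(-5,4,N) → sL=100/257, sR=4/9, mL=-128/2313, mR=-4/9
obs B: pose=(4,5,W) → sL=10/13, sR=5/8, mL=15/104, mR=-5/8
sensor matrix S = [[100/257, 4/9], [10/13, 5/8]]; det S = -5935/60138
solve [mL_A; mL_B] = S·[w00; w01] and [mR_A; mR_B] = S·[w10; w11]:
  w00 = 1, w01 = -1, w10 = 0, w11 = -1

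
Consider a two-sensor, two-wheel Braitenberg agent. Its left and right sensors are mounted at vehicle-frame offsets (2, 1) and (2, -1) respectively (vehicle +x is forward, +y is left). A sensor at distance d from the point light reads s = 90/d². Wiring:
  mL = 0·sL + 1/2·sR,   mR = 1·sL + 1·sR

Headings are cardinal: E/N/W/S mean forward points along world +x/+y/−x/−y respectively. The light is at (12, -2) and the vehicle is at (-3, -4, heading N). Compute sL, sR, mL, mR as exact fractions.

left sensor world pos  = (-4, -2); dL² = 256
right sensor world pos = (-2, -2); dR² = 196
sL = 90/256 = 45/128
sR = 90/196 = 45/98
mL = 0·sL + 1/2·sR = 45/196
mR = 1·sL + 1·sR = 5085/6272

45/128 45/98 45/196 5085/6272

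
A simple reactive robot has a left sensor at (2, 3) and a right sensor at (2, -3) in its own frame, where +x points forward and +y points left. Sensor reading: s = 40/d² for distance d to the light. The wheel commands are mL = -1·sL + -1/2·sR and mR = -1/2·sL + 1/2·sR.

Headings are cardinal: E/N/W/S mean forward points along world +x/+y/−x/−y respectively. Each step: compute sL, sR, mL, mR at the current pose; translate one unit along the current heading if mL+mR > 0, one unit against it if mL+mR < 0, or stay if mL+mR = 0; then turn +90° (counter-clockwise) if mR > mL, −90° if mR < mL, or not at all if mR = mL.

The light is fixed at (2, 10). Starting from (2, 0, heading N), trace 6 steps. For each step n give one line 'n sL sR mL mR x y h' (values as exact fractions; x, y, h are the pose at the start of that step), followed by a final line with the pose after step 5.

0 40/73 40/73 -60/73 0 2 0 N
1 1/5 10/17 -42/85 33/170 2 -1 W
2 8/37 40/173 -2124/6401 48/6401 3 -1 S
3 20/29 20/89 -2070/2581 -600/2581 3 0 E
4 40/73 40/73 -60/73 0 2 0 N
5 1/5 10/17 -42/85 33/170 2 -1 W
final 3 -1 S

n=0: pose=(2,0,N); sL=40/73, sR=40/73; mL=-60/73, mR=0; mL+mR=-60/73 → advance -1; mR−mL=60/73 → turn +1·90°
n=1: pose=(2,-1,W); sL=1/5, sR=10/17; mL=-42/85, mR=33/170; mL+mR=-3/10 → advance -1; mR−mL=117/170 → turn +1·90°
n=2: pose=(3,-1,S); sL=8/37, sR=40/173; mL=-2124/6401, mR=48/6401; mL+mR=-12/37 → advance -1; mR−mL=2172/6401 → turn +1·90°
n=3: pose=(3,0,E); sL=20/29, sR=20/89; mL=-2070/2581, mR=-600/2581; mL+mR=-30/29 → advance -1; mR−mL=1470/2581 → turn +1·90°
n=4: pose=(2,0,N); sL=40/73, sR=40/73; mL=-60/73, mR=0; mL+mR=-60/73 → advance -1; mR−mL=60/73 → turn +1·90°
n=5: pose=(2,-1,W); sL=1/5, sR=10/17; mL=-42/85, mR=33/170; mL+mR=-3/10 → advance -1; mR−mL=117/170 → turn +1·90°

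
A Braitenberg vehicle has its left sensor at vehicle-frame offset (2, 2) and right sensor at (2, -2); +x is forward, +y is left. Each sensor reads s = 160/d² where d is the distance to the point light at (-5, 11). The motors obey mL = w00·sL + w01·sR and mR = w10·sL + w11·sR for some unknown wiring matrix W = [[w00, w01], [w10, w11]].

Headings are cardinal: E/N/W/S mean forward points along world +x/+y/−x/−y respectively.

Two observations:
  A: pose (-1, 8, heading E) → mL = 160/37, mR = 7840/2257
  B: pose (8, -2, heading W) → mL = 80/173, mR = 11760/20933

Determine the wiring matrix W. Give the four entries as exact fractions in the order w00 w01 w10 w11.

obs A: pose=(-1,8,E) → sL=160/37, sR=160/61, mL=160/37, mR=7840/2257
obs B: pose=(8,-2,W) → sL=80/173, sR=80/121, mL=80/173, mR=11760/20933
sensor matrix S = [[160/37, 160/61], [80/173, 80/121]]; det S = 77772800/47245781
solve [mL_A; mL_B] = S·[w00; w01] and [mR_A; mR_B] = S·[w10; w11]:
  w00 = 1, w01 = 0, w10 = 1/2, w11 = 1/2

1 0 1/2 1/2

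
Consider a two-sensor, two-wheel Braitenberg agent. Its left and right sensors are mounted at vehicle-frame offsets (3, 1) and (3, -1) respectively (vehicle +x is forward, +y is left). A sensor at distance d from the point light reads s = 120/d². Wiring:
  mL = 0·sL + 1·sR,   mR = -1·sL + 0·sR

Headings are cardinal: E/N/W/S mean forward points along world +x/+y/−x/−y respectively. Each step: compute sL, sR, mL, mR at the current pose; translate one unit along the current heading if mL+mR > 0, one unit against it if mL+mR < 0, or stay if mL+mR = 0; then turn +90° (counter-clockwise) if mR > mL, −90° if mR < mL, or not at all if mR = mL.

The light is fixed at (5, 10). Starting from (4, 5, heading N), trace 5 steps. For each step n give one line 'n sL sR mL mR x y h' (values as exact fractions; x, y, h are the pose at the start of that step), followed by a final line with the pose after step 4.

0 15 30 30 -15 4 5 N
1 120/13 120/29 120/29 -120/13 4 6 E
2 12/5 60/29 60/29 -12/5 3 6 S
3 120/41 120/29 120/29 -120/41 3 7 W
4 15/2 30 30 -15/2 2 7 N
final 2 8 E

n=0: pose=(4,5,N); sL=15, sR=30; mL=30, mR=-15; mL+mR=15 → advance +1; mR−mL=-45 → turn -1·90°
n=1: pose=(4,6,E); sL=120/13, sR=120/29; mL=120/29, mR=-120/13; mL+mR=-1920/377 → advance -1; mR−mL=-5040/377 → turn -1·90°
n=2: pose=(3,6,S); sL=12/5, sR=60/29; mL=60/29, mR=-12/5; mL+mR=-48/145 → advance -1; mR−mL=-648/145 → turn -1·90°
n=3: pose=(3,7,W); sL=120/41, sR=120/29; mL=120/29, mR=-120/41; mL+mR=1440/1189 → advance +1; mR−mL=-8400/1189 → turn -1·90°
n=4: pose=(2,7,N); sL=15/2, sR=30; mL=30, mR=-15/2; mL+mR=45/2 → advance +1; mR−mL=-75/2 → turn -1·90°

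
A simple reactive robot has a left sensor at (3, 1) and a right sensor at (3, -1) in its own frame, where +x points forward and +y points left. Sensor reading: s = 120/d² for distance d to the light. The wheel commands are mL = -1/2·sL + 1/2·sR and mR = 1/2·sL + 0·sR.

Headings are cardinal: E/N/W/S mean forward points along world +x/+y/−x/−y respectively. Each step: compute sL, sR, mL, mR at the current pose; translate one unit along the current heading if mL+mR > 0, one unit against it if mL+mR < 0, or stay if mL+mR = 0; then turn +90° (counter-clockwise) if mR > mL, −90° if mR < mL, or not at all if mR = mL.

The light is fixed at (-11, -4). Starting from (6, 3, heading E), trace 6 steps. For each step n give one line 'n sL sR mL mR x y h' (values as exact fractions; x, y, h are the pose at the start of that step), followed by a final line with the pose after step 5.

0 15/58 30/109 105/12644 15/116 6 3 E
1 120/389 120/461 -4320/179329 60/389 7 3 N
2 60/137 20/51 -160/6987 30/137 7 4 W
3 120/349 120/281 4080/98069 60/349 6 4 S
4 15/58 30/109 105/12644 15/116 6 3 E
5 120/389 120/461 -4320/179329 60/389 7 3 N
final 7 4 W

n=0: pose=(6,3,E); sL=15/58, sR=30/109; mL=105/12644, mR=15/116; mL+mR=15/109 → advance +1; mR−mL=765/6322 → turn +1·90°
n=1: pose=(7,3,N); sL=120/389, sR=120/461; mL=-4320/179329, mR=60/389; mL+mR=60/461 → advance +1; mR−mL=31980/179329 → turn +1·90°
n=2: pose=(7,4,W); sL=60/137, sR=20/51; mL=-160/6987, mR=30/137; mL+mR=10/51 → advance +1; mR−mL=1690/6987 → turn +1·90°
n=3: pose=(6,4,S); sL=120/349, sR=120/281; mL=4080/98069, mR=60/349; mL+mR=60/281 → advance +1; mR−mL=12780/98069 → turn +1·90°
n=4: pose=(6,3,E); sL=15/58, sR=30/109; mL=105/12644, mR=15/116; mL+mR=15/109 → advance +1; mR−mL=765/6322 → turn +1·90°
n=5: pose=(7,3,N); sL=120/389, sR=120/461; mL=-4320/179329, mR=60/389; mL+mR=60/461 → advance +1; mR−mL=31980/179329 → turn +1·90°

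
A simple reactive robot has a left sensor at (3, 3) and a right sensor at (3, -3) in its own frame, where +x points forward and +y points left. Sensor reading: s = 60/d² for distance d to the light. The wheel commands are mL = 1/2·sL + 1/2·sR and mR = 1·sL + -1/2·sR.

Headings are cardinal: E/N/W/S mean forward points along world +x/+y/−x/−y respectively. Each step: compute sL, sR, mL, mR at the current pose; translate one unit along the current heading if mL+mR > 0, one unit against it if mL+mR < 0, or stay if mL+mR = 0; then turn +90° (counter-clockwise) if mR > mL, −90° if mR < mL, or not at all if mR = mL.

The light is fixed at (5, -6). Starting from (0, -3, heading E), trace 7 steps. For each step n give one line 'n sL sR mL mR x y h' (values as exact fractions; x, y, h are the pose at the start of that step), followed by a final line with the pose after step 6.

n=0: pose=(0,-3,E); sL=3/2, sR=15; mL=33/4, mR=-6; mL+mR=9/4 → advance +1; mR−mL=-57/4 → turn -1·90°
n=1: pose=(1,-3,S); sL=60, sR=60/49; mL=1500/49, mR=2910/49; mL+mR=90 → advance +1; mR−mL=1410/49 → turn +1·90°
n=2: pose=(1,-4,E); sL=30/13, sR=30; mL=210/13, mR=-165/13; mL+mR=45/13 → advance +1; mR−mL=-375/13 → turn -1·90°
n=3: pose=(2,-4,S); sL=60, sR=60/37; mL=1140/37, mR=2190/37; mL+mR=90 → advance +1; mR−mL=1050/37 → turn +1·90°
n=4: pose=(2,-5,E); sL=15/4, sR=15; mL=75/8, mR=-15/4; mL+mR=45/8 → advance +1; mR−mL=-105/8 → turn -1·90°
n=5: pose=(3,-5,S); sL=12, sR=60/29; mL=204/29, mR=318/29; mL+mR=18 → advance +1; mR−mL=114/29 → turn +1·90°
n=6: pose=(3,-6,E); sL=6, sR=6; mL=6, mR=3; mL+mR=9 → advance +1; mR−mL=-3 → turn -1·90°

0 3/2 15 33/4 -6 0 -3 E
1 60 60/49 1500/49 2910/49 1 -3 S
2 30/13 30 210/13 -165/13 1 -4 E
3 60 60/37 1140/37 2190/37 2 -4 S
4 15/4 15 75/8 -15/4 2 -5 E
5 12 60/29 204/29 318/29 3 -5 S
6 6 6 6 3 3 -6 E
final 4 -6 S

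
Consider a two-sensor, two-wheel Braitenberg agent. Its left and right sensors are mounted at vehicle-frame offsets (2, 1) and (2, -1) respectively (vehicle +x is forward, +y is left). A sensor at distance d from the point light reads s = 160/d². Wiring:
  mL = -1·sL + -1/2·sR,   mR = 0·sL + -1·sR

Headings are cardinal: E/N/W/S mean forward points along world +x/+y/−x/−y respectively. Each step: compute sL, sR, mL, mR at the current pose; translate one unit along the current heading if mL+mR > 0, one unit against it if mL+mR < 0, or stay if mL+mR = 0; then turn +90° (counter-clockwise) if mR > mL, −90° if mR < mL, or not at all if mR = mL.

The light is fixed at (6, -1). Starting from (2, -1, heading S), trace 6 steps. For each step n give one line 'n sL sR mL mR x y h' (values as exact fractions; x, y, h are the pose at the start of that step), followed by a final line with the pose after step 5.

n=0: pose=(2,-1,S); sL=160/13, sR=160/29; mL=-5680/377, mR=-160/29; mL+mR=-7760/377 → advance -1; mR−mL=3600/377 → turn +1·90°
n=1: pose=(2,0,E); sL=20, sR=40; mL=-40, mR=-40; mL+mR=-80 → advance -1; mR−mL=0 → turn +0·90°
n=2: pose=(1,0,E); sL=160/13, sR=160/9; mL=-2480/117, mR=-160/9; mL+mR=-1520/39 → advance -1; mR−mL=400/117 → turn +1·90°
n=3: pose=(0,0,N); sL=80/29, sR=80/17; mL=-2520/493, mR=-80/17; mL+mR=-4840/493 → advance -1; mR−mL=200/493 → turn +1·90°
n=4: pose=(0,-1,W); sL=32/13, sR=32/13; mL=-48/13, mR=-32/13; mL+mR=-80/13 → advance -1; mR−mL=16/13 → turn +1·90°
n=5: pose=(1,-1,S); sL=8, sR=4; mL=-10, mR=-4; mL+mR=-14 → advance -1; mR−mL=6 → turn +1·90°

0 160/13 160/29 -5680/377 -160/29 2 -1 S
1 20 40 -40 -40 2 0 E
2 160/13 160/9 -2480/117 -160/9 1 0 E
3 80/29 80/17 -2520/493 -80/17 0 0 N
4 32/13 32/13 -48/13 -32/13 0 -1 W
5 8 4 -10 -4 1 -1 S
final 1 0 E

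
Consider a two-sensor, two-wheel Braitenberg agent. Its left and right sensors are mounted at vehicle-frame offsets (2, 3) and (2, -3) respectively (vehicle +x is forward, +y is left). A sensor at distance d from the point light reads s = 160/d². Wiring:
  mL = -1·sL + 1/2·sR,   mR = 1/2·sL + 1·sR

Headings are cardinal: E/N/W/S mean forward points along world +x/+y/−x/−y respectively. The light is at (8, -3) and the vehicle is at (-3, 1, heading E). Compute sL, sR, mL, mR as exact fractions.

left sensor world pos  = (-1, 4); dL² = 130
right sensor world pos = (-1, -2); dR² = 82
sL = 160/130 = 16/13
sR = 160/82 = 80/41
mL = -1·sL + 1/2·sR = -136/533
mR = 1/2·sL + 1·sR = 1368/533

16/13 80/41 -136/533 1368/533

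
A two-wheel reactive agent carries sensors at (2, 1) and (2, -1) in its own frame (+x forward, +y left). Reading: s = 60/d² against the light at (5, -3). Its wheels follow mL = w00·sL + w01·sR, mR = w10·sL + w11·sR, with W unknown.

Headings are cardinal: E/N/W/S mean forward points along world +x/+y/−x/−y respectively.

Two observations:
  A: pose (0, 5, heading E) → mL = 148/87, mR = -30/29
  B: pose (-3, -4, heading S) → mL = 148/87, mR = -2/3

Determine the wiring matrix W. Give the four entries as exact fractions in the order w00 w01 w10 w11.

1 1 0 -1

obs A: pose=(0,5,E) → sL=2/3, sR=30/29, mL=148/87, mR=-30/29
obs B: pose=(-3,-4,S) → sL=30/29, sR=2/3, mL=148/87, mR=-2/3
sensor matrix S = [[2/3, 30/29], [30/29, 2/3]]; det S = -4736/7569
solve [mL_A; mL_B] = S·[w00; w01] and [mR_A; mR_B] = S·[w10; w11]:
  w00 = 1, w01 = 1, w10 = 0, w11 = -1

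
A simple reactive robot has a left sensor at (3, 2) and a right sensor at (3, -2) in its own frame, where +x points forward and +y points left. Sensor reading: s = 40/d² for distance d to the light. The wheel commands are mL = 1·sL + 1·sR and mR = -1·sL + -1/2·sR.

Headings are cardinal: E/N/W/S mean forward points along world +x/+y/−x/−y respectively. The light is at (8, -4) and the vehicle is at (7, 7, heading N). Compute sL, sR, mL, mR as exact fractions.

8/41 40/197 3216/8077 -2396/8077

left sensor world pos  = (5, 10); dL² = 205
right sensor world pos = (9, 10); dR² = 197
sL = 40/205 = 8/41
sR = 40/197 = 40/197
mL = 1·sL + 1·sR = 3216/8077
mR = -1·sL + -1/2·sR = -2396/8077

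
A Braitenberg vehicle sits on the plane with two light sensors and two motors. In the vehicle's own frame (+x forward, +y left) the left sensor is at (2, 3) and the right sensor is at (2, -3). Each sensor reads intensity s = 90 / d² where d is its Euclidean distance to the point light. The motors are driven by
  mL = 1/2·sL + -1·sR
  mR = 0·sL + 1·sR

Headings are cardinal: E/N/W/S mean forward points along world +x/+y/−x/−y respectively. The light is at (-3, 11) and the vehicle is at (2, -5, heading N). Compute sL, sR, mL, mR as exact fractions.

9/20 9/26 -63/520 9/26

left sensor world pos  = (-1, -3); dL² = 200
right sensor world pos = (5, -3); dR² = 260
sL = 90/200 = 9/20
sR = 90/260 = 9/26
mL = 1/2·sL + -1·sR = -63/520
mR = 0·sL + 1·sR = 9/26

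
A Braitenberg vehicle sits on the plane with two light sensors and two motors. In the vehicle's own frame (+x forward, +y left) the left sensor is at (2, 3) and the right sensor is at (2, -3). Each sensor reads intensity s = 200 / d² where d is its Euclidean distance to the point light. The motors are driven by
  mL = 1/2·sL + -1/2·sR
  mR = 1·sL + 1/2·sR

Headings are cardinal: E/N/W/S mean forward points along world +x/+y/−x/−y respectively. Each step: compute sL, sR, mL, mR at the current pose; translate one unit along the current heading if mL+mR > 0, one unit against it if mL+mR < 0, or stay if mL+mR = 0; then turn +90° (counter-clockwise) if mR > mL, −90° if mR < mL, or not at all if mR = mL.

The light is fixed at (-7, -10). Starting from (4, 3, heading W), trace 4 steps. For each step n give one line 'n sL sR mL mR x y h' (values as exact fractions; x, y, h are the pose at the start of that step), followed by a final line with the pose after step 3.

n=0: pose=(4,3,W); sL=200/181, sR=200/337; mL=15600/60997, mR=85500/60997; mL+mR=300/181 → advance +1; mR−mL=69900/60997 → turn +1·90°
n=1: pose=(3,3,S); sL=20/29, sR=20/17; mL=-120/493, mR=630/493; mL+mR=30/29 → advance +1; mR−mL=750/493 → turn +1·90°
n=2: pose=(3,2,E); sL=200/369, sR=8/9; mL=-64/369, mR=364/369; mL+mR=100/123 → advance +1; mR−mL=428/369 → turn +1·90°
n=3: pose=(4,2,N); sL=10/13, sR=25/49; mL=165/1274, mR=1305/1274; mL+mR=15/13 → advance +1; mR−mL=570/637 → turn +1·90°

0 200/181 200/337 15600/60997 85500/60997 4 3 W
1 20/29 20/17 -120/493 630/493 3 3 S
2 200/369 8/9 -64/369 364/369 3 2 E
3 10/13 25/49 165/1274 1305/1274 4 2 N
final 4 3 W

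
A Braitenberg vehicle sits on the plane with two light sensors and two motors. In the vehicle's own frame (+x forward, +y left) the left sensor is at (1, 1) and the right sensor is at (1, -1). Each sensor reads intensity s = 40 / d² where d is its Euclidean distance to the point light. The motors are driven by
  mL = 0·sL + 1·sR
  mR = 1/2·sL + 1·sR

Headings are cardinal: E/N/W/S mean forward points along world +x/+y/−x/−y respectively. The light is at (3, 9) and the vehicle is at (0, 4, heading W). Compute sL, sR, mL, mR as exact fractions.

10/13 5/4 5/4 85/52

left sensor world pos  = (-1, 3); dL² = 52
right sensor world pos = (-1, 5); dR² = 32
sL = 40/52 = 10/13
sR = 40/32 = 5/4
mL = 0·sL + 1·sR = 5/4
mR = 1/2·sL + 1·sR = 85/52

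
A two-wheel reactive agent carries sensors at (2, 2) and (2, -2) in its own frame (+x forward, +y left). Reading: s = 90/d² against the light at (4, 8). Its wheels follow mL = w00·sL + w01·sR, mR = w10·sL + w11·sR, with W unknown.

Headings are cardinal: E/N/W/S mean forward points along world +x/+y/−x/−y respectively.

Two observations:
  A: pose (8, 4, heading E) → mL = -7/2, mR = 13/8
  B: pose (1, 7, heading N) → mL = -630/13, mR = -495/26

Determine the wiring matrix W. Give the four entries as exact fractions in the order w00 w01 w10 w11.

obs A: pose=(8,4,E) → sL=9/4, sR=5/4, mL=-7/2, mR=13/8
obs B: pose=(1,7,N) → sL=45/13, sR=45, mL=-630/13, mR=-495/26
sensor matrix S = [[9/4, 5/4], [45/13, 45]]; det S = 1260/13
solve [mL_A; mL_B] = S·[w00; w01] and [mR_A; mR_B] = S·[w10; w11]:
  w00 = -1, w01 = -1, w10 = 1, w11 = -1/2

-1 -1 1 -1/2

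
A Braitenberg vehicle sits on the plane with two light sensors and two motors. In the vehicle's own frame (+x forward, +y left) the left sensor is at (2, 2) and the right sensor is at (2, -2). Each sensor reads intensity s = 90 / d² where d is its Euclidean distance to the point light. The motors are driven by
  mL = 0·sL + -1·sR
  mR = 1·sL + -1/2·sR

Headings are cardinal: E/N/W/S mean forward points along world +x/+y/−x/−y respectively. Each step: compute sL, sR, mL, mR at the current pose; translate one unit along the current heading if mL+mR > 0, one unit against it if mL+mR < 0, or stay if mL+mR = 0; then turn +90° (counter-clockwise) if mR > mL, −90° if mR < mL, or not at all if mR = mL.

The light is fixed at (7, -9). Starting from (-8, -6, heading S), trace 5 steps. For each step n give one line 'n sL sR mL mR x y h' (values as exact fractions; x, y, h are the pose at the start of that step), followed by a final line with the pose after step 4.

0 9/17 9/29 -9/29 369/986 -8 -6 S
1 18/37 90/169 -90/169 1377/6253 -8 -7 E
2 9/34 45/106 -45/106 189/3604 -9 -7 N
3 18/65 10/37 -10/37 341/2405 -9 -8 W
4 9/17 9/29 -9/29 369/986 -8 -8 S
final -8 -9 E

n=0: pose=(-8,-6,S); sL=9/17, sR=9/29; mL=-9/29, mR=369/986; mL+mR=63/986 → advance +1; mR−mL=675/986 → turn +1·90°
n=1: pose=(-8,-7,E); sL=18/37, sR=90/169; mL=-90/169, mR=1377/6253; mL+mR=-1953/6253 → advance -1; mR−mL=4707/6253 → turn +1·90°
n=2: pose=(-9,-7,N); sL=9/34, sR=45/106; mL=-45/106, mR=189/3604; mL+mR=-1341/3604 → advance -1; mR−mL=1719/3604 → turn +1·90°
n=3: pose=(-9,-8,W); sL=18/65, sR=10/37; mL=-10/37, mR=341/2405; mL+mR=-309/2405 → advance -1; mR−mL=991/2405 → turn +1·90°
n=4: pose=(-8,-8,S); sL=9/17, sR=9/29; mL=-9/29, mR=369/986; mL+mR=63/986 → advance +1; mR−mL=675/986 → turn +1·90°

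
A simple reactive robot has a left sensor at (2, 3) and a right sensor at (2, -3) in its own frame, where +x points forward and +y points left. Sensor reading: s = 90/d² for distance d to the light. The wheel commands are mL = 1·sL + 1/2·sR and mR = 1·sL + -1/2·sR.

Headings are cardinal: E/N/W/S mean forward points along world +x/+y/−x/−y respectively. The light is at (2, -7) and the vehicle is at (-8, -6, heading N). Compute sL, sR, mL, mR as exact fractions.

left sensor world pos  = (-11, -4); dL² = 178
right sensor world pos = (-5, -4); dR² = 58
sL = 90/178 = 45/89
sR = 90/58 = 45/29
mL = 1·sL + 1/2·sR = 6615/5162
mR = 1·sL + -1/2·sR = -1395/5162

45/89 45/29 6615/5162 -1395/5162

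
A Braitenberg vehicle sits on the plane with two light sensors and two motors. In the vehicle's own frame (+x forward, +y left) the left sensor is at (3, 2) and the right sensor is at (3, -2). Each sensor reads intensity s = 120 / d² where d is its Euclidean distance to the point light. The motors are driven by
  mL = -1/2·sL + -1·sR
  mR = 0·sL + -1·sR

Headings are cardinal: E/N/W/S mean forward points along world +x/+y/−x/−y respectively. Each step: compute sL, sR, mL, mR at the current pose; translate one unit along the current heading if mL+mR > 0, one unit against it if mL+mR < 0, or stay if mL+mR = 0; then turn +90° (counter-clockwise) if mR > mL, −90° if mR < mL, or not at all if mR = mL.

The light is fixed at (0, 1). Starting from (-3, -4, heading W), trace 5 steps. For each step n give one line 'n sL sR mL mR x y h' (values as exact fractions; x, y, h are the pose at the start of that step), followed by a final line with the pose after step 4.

0 24/17 8/3 -172/51 -8/3 -3 -4 W
1 15/8 3/2 -39/16 -3/2 -2 -4 S
2 24 120/37 -564/37 -120/37 -2 -3 E
3 60/13 60 -810/13 -60 -3 -3 N
4 24/17 8/3 -172/51 -8/3 -3 -4 W
final -2 -4 S

n=0: pose=(-3,-4,W); sL=24/17, sR=8/3; mL=-172/51, mR=-8/3; mL+mR=-308/51 → advance -1; mR−mL=12/17 → turn +1·90°
n=1: pose=(-2,-4,S); sL=15/8, sR=3/2; mL=-39/16, mR=-3/2; mL+mR=-63/16 → advance -1; mR−mL=15/16 → turn +1·90°
n=2: pose=(-2,-3,E); sL=24, sR=120/37; mL=-564/37, mR=-120/37; mL+mR=-684/37 → advance -1; mR−mL=12 → turn +1·90°
n=3: pose=(-3,-3,N); sL=60/13, sR=60; mL=-810/13, mR=-60; mL+mR=-1590/13 → advance -1; mR−mL=30/13 → turn +1·90°
n=4: pose=(-3,-4,W); sL=24/17, sR=8/3; mL=-172/51, mR=-8/3; mL+mR=-308/51 → advance -1; mR−mL=12/17 → turn +1·90°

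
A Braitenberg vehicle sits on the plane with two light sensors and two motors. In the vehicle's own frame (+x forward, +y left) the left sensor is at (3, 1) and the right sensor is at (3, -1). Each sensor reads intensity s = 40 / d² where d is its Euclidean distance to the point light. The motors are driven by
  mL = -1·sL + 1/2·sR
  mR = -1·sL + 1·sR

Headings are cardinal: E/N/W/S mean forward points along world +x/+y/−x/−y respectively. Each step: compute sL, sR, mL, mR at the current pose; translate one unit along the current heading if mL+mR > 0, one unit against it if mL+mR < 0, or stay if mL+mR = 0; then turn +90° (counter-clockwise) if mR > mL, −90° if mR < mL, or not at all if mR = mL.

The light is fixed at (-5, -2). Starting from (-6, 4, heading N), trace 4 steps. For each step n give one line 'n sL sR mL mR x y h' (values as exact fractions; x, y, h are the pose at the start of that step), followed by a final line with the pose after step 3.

0 8/17 40/81 -308/1377 32/1377 -6 4 N
1 5/4 10/13 -45/52 -25/52 -6 3 W
2 8 8 -4 0 -5 3 S
3 20/29 20/17 -50/493 240/493 -5 4 E
final -4 4 N

n=0: pose=(-6,4,N); sL=8/17, sR=40/81; mL=-308/1377, mR=32/1377; mL+mR=-92/459 → advance -1; mR−mL=20/81 → turn +1·90°
n=1: pose=(-6,3,W); sL=5/4, sR=10/13; mL=-45/52, mR=-25/52; mL+mR=-35/26 → advance -1; mR−mL=5/13 → turn +1·90°
n=2: pose=(-5,3,S); sL=8, sR=8; mL=-4, mR=0; mL+mR=-4 → advance -1; mR−mL=4 → turn +1·90°
n=3: pose=(-5,4,E); sL=20/29, sR=20/17; mL=-50/493, mR=240/493; mL+mR=190/493 → advance +1; mR−mL=10/17 → turn +1·90°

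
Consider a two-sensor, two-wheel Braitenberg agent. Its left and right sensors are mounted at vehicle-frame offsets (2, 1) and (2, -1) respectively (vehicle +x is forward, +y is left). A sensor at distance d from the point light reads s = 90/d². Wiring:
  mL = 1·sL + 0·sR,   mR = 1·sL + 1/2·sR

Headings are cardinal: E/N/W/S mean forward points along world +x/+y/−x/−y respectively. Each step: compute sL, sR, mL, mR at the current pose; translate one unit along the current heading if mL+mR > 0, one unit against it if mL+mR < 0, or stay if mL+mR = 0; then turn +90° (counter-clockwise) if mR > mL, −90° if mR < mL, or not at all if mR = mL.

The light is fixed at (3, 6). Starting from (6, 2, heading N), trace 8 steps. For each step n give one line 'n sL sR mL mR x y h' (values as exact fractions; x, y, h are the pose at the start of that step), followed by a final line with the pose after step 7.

0 45/4 9/2 45/4 27/2 6 2 N
1 90/17 18 90/17 243/17 6 3 W
2 45/17 45/13 45/17 1935/442 5 3 S
3 18/5 90/41 18/5 963/205 5 2 E
4 45/4 9/2 45/4 27/2 6 2 N
5 90/17 18 90/17 243/17 6 3 W
6 45/17 45/13 45/17 1935/442 5 3 S
7 18/5 90/41 18/5 963/205 5 2 E
final 6 2 N

n=0: pose=(6,2,N); sL=45/4, sR=9/2; mL=45/4, mR=27/2; mL+mR=99/4 → advance +1; mR−mL=9/4 → turn +1·90°
n=1: pose=(6,3,W); sL=90/17, sR=18; mL=90/17, mR=243/17; mL+mR=333/17 → advance +1; mR−mL=9 → turn +1·90°
n=2: pose=(5,3,S); sL=45/17, sR=45/13; mL=45/17, mR=1935/442; mL+mR=3105/442 → advance +1; mR−mL=45/26 → turn +1·90°
n=3: pose=(5,2,E); sL=18/5, sR=90/41; mL=18/5, mR=963/205; mL+mR=1701/205 → advance +1; mR−mL=45/41 → turn +1·90°
n=4: pose=(6,2,N); sL=45/4, sR=9/2; mL=45/4, mR=27/2; mL+mR=99/4 → advance +1; mR−mL=9/4 → turn +1·90°
n=5: pose=(6,3,W); sL=90/17, sR=18; mL=90/17, mR=243/17; mL+mR=333/17 → advance +1; mR−mL=9 → turn +1·90°
n=6: pose=(5,3,S); sL=45/17, sR=45/13; mL=45/17, mR=1935/442; mL+mR=3105/442 → advance +1; mR−mL=45/26 → turn +1·90°
n=7: pose=(5,2,E); sL=18/5, sR=90/41; mL=18/5, mR=963/205; mL+mR=1701/205 → advance +1; mR−mL=45/41 → turn +1·90°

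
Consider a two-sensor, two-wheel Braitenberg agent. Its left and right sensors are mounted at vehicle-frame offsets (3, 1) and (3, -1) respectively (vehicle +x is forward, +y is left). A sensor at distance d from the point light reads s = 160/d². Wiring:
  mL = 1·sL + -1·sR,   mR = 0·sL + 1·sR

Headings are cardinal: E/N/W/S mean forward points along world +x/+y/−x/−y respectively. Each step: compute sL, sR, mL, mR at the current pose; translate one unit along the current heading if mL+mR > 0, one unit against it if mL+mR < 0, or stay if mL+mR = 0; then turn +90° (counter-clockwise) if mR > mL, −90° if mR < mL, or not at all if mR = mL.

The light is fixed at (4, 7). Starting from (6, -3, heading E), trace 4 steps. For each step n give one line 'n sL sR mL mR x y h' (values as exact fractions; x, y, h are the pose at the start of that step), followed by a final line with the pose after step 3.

n=0: pose=(6,-3,E); sL=80/53, sR=80/73; mL=1600/3869, mR=80/73; mL+mR=80/53 → advance +1; mR−mL=2640/3869 → turn +1·90°
n=1: pose=(7,-3,N); sL=160/53, sR=32/13; mL=384/689, mR=32/13; mL+mR=160/53 → advance +1; mR−mL=1312/689 → turn +1·90°
n=2: pose=(7,-2,W); sL=8/5, sR=5/2; mL=-9/10, mR=5/2; mL+mR=8/5 → advance +1; mR−mL=17/5 → turn +1·90°
n=3: pose=(6,-2,S); sL=160/153, sR=32/29; mL=-256/4437, mR=32/29; mL+mR=160/153 → advance +1; mR−mL=5152/4437 → turn +1·90°

0 80/53 80/73 1600/3869 80/73 6 -3 E
1 160/53 32/13 384/689 32/13 7 -3 N
2 8/5 5/2 -9/10 5/2 7 -2 W
3 160/153 32/29 -256/4437 32/29 6 -2 S
final 6 -3 E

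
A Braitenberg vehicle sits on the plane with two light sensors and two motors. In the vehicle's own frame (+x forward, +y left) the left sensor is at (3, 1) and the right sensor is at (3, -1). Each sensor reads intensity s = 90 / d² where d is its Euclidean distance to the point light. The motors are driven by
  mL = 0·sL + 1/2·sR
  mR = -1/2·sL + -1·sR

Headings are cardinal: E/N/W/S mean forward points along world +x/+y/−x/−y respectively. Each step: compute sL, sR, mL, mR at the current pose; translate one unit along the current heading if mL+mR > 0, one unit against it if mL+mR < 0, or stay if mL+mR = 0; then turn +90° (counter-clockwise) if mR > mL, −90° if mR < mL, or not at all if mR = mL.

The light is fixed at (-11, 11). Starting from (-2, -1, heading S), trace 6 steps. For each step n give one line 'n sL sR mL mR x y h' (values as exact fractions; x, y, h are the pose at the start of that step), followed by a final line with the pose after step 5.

0 18/65 90/289 45/289 -8451/18785 -2 -1 S
1 1/2 45/68 45/136 -31/34 -2 0 W
2 18/29 18/37 9/37 -855/1073 -1 0 N
3 9/29 45/169 45/338 -4131/9802 -1 -1 E
4 18/65 90/289 45/289 -8451/18785 -2 -1 S
5 1/2 45/68 45/136 -31/34 -2 0 W
final -1 0 N

n=0: pose=(-2,-1,S); sL=18/65, sR=90/289; mL=45/289, mR=-8451/18785; mL+mR=-5526/18785 → advance -1; mR−mL=-11376/18785 → turn -1·90°
n=1: pose=(-2,0,W); sL=1/2, sR=45/68; mL=45/136, mR=-31/34; mL+mR=-79/136 → advance -1; mR−mL=-169/136 → turn -1·90°
n=2: pose=(-1,0,N); sL=18/29, sR=18/37; mL=9/37, mR=-855/1073; mL+mR=-594/1073 → advance -1; mR−mL=-1116/1073 → turn -1·90°
n=3: pose=(-1,-1,E); sL=9/29, sR=45/169; mL=45/338, mR=-4131/9802; mL+mR=-1413/4901 → advance -1; mR−mL=-2718/4901 → turn -1·90°
n=4: pose=(-2,-1,S); sL=18/65, sR=90/289; mL=45/289, mR=-8451/18785; mL+mR=-5526/18785 → advance -1; mR−mL=-11376/18785 → turn -1·90°
n=5: pose=(-2,0,W); sL=1/2, sR=45/68; mL=45/136, mR=-31/34; mL+mR=-79/136 → advance -1; mR−mL=-169/136 → turn -1·90°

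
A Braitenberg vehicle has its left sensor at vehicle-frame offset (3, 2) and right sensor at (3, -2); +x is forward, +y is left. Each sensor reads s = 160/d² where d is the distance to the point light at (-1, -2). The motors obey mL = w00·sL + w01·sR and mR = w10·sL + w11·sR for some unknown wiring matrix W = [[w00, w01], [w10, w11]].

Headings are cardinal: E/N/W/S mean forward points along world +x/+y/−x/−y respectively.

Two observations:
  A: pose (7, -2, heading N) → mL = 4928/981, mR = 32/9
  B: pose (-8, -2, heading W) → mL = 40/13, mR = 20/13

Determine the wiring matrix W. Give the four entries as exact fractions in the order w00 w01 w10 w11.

obs A: pose=(7,-2,N) → sL=32/9, sR=160/109, mL=4928/981, mR=32/9
obs B: pose=(-8,-2,W) → sL=20/13, sR=20/13, mL=40/13, mR=20/13
sensor matrix S = [[32/9, 160/109], [20/13, 20/13]]; det S = 40960/12753
solve [mL_A; mL_B] = S·[w00; w01] and [mR_A; mR_B] = S·[w10; w11]:
  w00 = 1, w01 = 1, w10 = 1, w11 = 0

1 1 1 0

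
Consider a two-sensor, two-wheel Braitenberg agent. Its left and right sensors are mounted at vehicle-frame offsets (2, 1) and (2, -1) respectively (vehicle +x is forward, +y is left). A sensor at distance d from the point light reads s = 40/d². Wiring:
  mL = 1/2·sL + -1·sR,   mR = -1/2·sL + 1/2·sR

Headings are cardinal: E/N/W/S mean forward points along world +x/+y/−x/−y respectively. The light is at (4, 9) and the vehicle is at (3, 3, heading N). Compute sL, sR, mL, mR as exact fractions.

left sensor world pos  = (2, 5); dL² = 20
right sensor world pos = (4, 5); dR² = 16
sL = 40/20 = 2
sR = 40/16 = 5/2
mL = 1/2·sL + -1·sR = -3/2
mR = -1/2·sL + 1/2·sR = 1/4

2 5/2 -3/2 1/4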